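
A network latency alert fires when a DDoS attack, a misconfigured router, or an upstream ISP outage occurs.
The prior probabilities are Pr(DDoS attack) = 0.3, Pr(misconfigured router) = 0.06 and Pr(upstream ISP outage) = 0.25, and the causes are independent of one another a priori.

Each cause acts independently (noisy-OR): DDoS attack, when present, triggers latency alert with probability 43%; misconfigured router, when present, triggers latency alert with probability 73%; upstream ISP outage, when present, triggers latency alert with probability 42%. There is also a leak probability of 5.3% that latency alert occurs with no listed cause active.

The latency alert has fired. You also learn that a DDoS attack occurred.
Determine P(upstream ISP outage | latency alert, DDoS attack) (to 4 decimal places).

Under noisy-OR, P(latency alert | causes) = 1 − (1−0.053)·∏(1−qᵢ) over the active causes.
For the numerator, keep only upstream ISP outage=true terms: 0.161427 + 0.013732 = 0.175159
The normalizing constant is 0.46021×0.94×0.75 + 0.686922×0.94×0.25 + 0.854257×0.06×0.75 + 0.915469×0.06×0.25 = 0.538049
P(upstream ISP outage | latency alert, DDoS attack) = 0.175159/0.538049 ≈ 0.3255

P(upstream ISP outage | latency alert, DDoS attack) ≈ 0.3255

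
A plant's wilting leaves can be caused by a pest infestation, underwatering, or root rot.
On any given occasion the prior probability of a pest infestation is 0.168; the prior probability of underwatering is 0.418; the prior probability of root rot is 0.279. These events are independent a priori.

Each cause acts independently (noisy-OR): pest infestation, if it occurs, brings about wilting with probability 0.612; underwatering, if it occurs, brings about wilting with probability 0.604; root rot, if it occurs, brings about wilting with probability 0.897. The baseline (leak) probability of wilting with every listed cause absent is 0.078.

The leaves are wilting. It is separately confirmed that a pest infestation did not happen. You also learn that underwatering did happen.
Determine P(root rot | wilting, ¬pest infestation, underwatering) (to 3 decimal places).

Under noisy-OR, P(wilting | causes) = 1 − (1−0.078)·∏(1−qᵢ) over the active causes.
Sum P(wilting|·) weighted by the priors over both values of root rot:
  P(wilting | ¬pest infestation, underwatering) = 0.634888·0.721 + 0.962393·0.279
        = 0.457754 + 0.268508 = 0.726262
The terms with root rot present sum to 0.268508, so
  P(root rot | wilting, ¬pest infestation, underwatering) = 0.268508 / 0.726262 ≈ 0.370

P(root rot | wilting, ¬pest infestation, underwatering) ≈ 0.370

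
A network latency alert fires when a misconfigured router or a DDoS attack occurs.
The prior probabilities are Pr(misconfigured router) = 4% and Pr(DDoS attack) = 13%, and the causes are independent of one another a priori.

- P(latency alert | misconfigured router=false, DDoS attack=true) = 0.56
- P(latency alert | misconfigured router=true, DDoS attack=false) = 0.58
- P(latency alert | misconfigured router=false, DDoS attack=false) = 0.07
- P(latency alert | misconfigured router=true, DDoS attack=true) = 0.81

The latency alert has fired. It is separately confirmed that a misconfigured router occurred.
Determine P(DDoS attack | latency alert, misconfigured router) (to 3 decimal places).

P(latency alert | misconfigured router) = 0.58·0.87 + 0.81·0.13 = 0.504600 + 0.105300 = 0.609900
Of this, 0.105300 comes from 0.81·0.13 (the DDoS attack=true cases).
Hence the posterior is 0.105300/0.609900 ≈ 0.173.

P(DDoS attack | latency alert, misconfigured router) ≈ 0.173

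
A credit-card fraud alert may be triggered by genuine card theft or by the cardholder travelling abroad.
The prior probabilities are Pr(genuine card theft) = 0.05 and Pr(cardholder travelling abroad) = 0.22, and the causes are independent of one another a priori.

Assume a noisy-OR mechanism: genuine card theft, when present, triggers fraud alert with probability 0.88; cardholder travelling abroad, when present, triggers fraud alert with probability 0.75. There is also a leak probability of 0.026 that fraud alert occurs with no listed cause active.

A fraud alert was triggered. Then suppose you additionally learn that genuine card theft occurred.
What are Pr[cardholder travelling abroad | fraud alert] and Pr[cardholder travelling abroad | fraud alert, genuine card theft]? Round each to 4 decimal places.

Pr[cardholder travelling abroad | fraud alert] ≈ 0.7586; Pr[cardholder travelling abroad | fraud alert, genuine card theft] ≈ 0.2367

Under noisy-OR, P(fraud alert | causes) = 1 − (1−0.026)·∏(1−qᵢ) over the active causes.
By total probability over the 4 (genuine card theft, cardholder travelling abroad) configurations:
  P(fraud alert) = 0.026*0.95*0.78 + 0.7565*0.95*0.22 + 0.88312*0.05*0.78 + 0.97078*0.05*0.22
        = 0.019266 + 0.158108 + 0.034442 + 0.010679 = 0.222495
The terms with cardholder travelling abroad present sum to 0.168787, so
  P(cardholder travelling abroad | fraud alert) = 0.168787 / 0.222495 ≈ 0.7586

With the extra evidence:
P(fraud alert | genuine card theft) = 0.88312*0.78 + 0.97078*0.22 = 0.688834 + 0.213572 = 0.902406
The cardholder travelling abroad-present share is 0.97078*0.22 = 0.213572.
Hence the posterior is 0.213572/0.902406 ≈ 0.2367.
This is intercausal reasoning (explaining away): once genuine card theft accounts for the fraud alert, cardholder travelling abroad becomes less likely.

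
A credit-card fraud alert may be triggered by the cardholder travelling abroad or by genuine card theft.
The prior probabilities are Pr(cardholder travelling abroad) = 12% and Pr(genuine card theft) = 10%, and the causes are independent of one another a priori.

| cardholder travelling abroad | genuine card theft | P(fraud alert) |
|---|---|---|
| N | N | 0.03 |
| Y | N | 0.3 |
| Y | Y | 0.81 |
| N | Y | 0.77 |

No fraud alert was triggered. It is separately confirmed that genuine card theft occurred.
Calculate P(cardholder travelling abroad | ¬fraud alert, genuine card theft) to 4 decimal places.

Weight on cardholder travelling abroad=true, given the evidence: 0.19·0.12 = 0.022800
The normalizing constant is 0.23·0.88 + 0.19·0.12 = 0.225200
Posterior = 0.022800 / 0.225200 ≈ 0.1012

P(cardholder travelling abroad | ¬fraud alert, genuine card theft) ≈ 0.1012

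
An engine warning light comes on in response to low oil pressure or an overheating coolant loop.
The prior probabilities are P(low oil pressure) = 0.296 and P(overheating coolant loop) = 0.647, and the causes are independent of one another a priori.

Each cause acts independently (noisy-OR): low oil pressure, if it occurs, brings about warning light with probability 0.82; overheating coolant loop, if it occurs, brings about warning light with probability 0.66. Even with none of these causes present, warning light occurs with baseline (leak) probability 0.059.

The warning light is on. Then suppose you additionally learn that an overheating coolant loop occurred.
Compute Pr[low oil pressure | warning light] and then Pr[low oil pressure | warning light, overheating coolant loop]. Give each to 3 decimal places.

Pr[low oil pressure | warning light] ≈ 0.452; Pr[low oil pressure | warning light, overheating coolant loop] ≈ 0.368

Under noisy-OR, P(warning light | causes) = 1 − (1−0.059)·∏(1−qᵢ) over the active causes.
For the numerator, keep only low oil pressure=true terms: 0.086790 + 0.180483 = 0.267273
The normalizing constant is 0.059*0.704*0.353 + 0.68006*0.704*0.647 + 0.83062*0.296*0.353 + 0.942411*0.296*0.647 = 0.591694
Posterior = 0.267273 / 0.591694 ≈ 0.452

With the extra evidence:
Numerator (weight on configurations with low oil pressure): 0.942411*0.296 = 0.278954
Normalizer over all consistent configurations: 0.68006*0.704 + 0.942411*0.296 = 0.757716
Posterior = 0.278954 / 0.757716 ≈ 0.368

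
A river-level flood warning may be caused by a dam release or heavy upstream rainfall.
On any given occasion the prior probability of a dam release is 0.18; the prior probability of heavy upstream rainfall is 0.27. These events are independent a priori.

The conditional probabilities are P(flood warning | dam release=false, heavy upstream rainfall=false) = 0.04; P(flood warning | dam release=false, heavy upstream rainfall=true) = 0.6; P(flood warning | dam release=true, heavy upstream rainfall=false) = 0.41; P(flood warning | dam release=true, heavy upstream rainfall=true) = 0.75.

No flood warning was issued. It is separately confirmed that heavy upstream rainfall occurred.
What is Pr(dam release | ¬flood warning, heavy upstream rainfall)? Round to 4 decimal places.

Pr(dam release | ¬flood warning, heavy upstream rainfall) ≈ 0.1206

P(¬flood warning | heavy upstream rainfall) = 0.4·0.82 + 0.25·0.18 = 0.328000 + 0.045000 = 0.373000
Restricting to configurations with dam release present: 0.25·0.18 = 0.045000.
So P(dam release | ¬flood warning, heavy upstream rainfall) = 0.045000/0.373000 ≈ 0.1206.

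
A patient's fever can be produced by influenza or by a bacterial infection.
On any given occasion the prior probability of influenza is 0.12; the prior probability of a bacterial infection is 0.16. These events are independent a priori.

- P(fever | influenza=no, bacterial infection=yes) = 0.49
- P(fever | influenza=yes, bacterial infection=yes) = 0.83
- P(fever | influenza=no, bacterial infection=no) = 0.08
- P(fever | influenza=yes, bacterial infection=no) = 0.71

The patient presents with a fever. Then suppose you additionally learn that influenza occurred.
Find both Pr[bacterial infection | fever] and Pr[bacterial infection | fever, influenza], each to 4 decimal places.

Enumerate the 4 (influenza, bacterial infection) configurations and weight by the priors:
  P(fever) = 0.08*0.88*0.84 + 0.49*0.88*0.16 + 0.71*0.12*0.84 + 0.83*0.12*0.16
        = 0.059136 + 0.068992 + 0.071568 + 0.015936 = 0.215632
Configurations with bacterial infection contribute 0.084928, so
  P(bacterial infection | fever) = 0.084928 / 0.215632 ≈ 0.3939

With the extra evidence:
P(fever | influenza) = 0.71·0.84 + 0.83·0.16 = 0.596400 + 0.132800 = 0.729200
The bacterial infection-present share is 0.83·0.16 = 0.132800.
P(bacterial infection | fever, influenza) = 0.132800 / 0.729200 ≈ 0.1821
The drop from 0.3939 to 0.1821 is the explaining-away (discounting) effect.

Pr[bacterial infection | fever] ≈ 0.3939; Pr[bacterial infection | fever, influenza] ≈ 0.1821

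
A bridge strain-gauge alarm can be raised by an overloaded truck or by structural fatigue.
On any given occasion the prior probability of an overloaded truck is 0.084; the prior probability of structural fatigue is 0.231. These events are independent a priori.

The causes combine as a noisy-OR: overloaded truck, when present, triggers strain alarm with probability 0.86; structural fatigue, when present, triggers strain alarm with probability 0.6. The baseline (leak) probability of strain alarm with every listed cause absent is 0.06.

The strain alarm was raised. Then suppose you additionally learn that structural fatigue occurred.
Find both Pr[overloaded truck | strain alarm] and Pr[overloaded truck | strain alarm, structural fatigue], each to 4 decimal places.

Pr[overloaded truck | strain alarm] ≈ 0.2994; Pr[overloaded truck | strain alarm, structural fatigue] ≈ 0.1222

Under noisy-OR, P(strain alarm | causes) = 1 − (1−0.06)·∏(1−qᵢ) over the active causes.
P(strain alarm) = 0.06*0.916*0.769 + 0.624*0.916*0.231 + 0.8684*0.084*0.769 + 0.94736*0.084*0.231 = 0.042264 + 0.132036 + 0.056095 + 0.018383 = 0.248778
Restricting to configurations with overloaded truck present: 0.056095 + 0.018383 = 0.074478.
So P(overloaded truck | strain alarm) = 0.074478/0.248778 ≈ 0.2994.

With the extra evidence:
By total probability over both values of overloaded truck:
  P(strain alarm | structural fatigue) = 0.624×0.916 + 0.94736×0.084
        = 0.571584 + 0.079578 = 0.651162
Configurations with overloaded truck contribute 0.079578, so
  P(overloaded truck | strain alarm, structural fatigue) = 0.079578 / 0.651162 ≈ 0.1222
The drop from 0.2994 to 0.1222 is the explaining-away (discounting) effect.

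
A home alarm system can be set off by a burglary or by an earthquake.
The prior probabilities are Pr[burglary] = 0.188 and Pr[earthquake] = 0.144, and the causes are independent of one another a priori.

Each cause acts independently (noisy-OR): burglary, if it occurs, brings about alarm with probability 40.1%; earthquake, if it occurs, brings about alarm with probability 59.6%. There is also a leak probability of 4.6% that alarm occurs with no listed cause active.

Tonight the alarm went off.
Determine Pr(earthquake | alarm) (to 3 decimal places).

Pr(earthquake | alarm) ≈ 0.479

Under noisy-OR, P(alarm | causes) = 1 − (1−0.046)·∏(1−qᵢ) over the active causes.
P(alarm) = 0.046×0.812×0.856 + 0.614584×0.812×0.144 + 0.428554×0.188×0.856 + 0.769136×0.188×0.144 = 0.031973 + 0.071862 + 0.068966 + 0.020822 = 0.193623
Of this, 0.092684 comes from 0.071862 + 0.020822 (the earthquake=true cases).
P(earthquake | alarm) = 0.092684 / 0.193623 ≈ 0.479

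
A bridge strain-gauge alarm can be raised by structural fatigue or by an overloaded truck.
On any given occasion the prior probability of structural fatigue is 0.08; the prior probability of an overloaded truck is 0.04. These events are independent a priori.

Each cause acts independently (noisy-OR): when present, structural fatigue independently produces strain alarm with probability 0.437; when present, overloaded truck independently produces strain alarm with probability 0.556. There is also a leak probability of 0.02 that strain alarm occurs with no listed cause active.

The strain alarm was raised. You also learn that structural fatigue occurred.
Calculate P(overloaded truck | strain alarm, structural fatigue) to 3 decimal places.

Under noisy-OR, P(strain alarm | causes) = 1 − (1−0.02)·∏(1−qᵢ) over the active causes.
P(strain alarm | structural fatigue) = 0.44826*0.96 + 0.755027*0.04 = 0.430330 + 0.030201 = 0.460531
The overloaded truck-present share is 0.755027*0.04 = 0.030201.
Hence the posterior is 0.030201/0.460531 ≈ 0.066.

P(overloaded truck | strain alarm, structural fatigue) ≈ 0.066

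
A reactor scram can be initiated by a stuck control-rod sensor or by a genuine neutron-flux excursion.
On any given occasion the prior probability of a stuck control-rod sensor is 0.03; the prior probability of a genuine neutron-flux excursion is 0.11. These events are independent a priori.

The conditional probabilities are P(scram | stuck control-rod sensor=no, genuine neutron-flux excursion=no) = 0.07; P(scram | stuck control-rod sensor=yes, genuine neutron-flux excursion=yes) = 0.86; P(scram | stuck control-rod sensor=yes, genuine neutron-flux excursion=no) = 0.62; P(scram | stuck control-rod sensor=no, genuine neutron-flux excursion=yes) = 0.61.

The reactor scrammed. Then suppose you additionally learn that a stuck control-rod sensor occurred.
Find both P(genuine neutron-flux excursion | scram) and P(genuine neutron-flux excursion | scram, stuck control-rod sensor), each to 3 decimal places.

Numerator (weight on configurations with genuine neutron-flux excursion): 0.065087 + 0.002838 = 0.067925
Normalizer over all consistent configurations: 0.07·0.97·0.89 + 0.61·0.97·0.11 + 0.62·0.03·0.89 + 0.86·0.03·0.11 = 0.144910
Posterior = 0.067925 / 0.144910 ≈ 0.469

Now also conditioning on stuck control-rod sensor=true:
Numerator (weight on configurations with genuine neutron-flux excursion): 0.86×0.11 = 0.094600
The normalizing constant is 0.62×0.89 + 0.86×0.11 = 0.646400
Posterior = 0.094600 / 0.646400 ≈ 0.146
This is intercausal reasoning (explaining away): once stuck control-rod sensor accounts for the scram, genuine neutron-flux excursion becomes less likely.

P(genuine neutron-flux excursion | scram) ≈ 0.469; P(genuine neutron-flux excursion | scram, stuck control-rod sensor) ≈ 0.146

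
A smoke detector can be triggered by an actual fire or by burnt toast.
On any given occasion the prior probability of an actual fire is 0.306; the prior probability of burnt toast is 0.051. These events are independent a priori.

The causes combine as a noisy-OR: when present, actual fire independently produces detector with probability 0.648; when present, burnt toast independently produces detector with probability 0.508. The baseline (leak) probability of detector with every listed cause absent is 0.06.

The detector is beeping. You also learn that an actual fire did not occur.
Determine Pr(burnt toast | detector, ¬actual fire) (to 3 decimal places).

Under noisy-OR, P(detector | causes) = 1 − (1−0.06)·∏(1−qᵢ) over the active causes.
Enumerate both values of burnt toast and weight by the priors:
  P(detector | ¬actual fire) = 0.06*0.949 + 0.53752*0.051
        = 0.056940 + 0.027414 = 0.084354
Keeping only the burnt toast-present terms gives 0.027414, so
  P(burnt toast | detector, ¬actual fire) = 0.027414 / 0.084354 ≈ 0.325

Pr(burnt toast | detector, ¬actual fire) ≈ 0.325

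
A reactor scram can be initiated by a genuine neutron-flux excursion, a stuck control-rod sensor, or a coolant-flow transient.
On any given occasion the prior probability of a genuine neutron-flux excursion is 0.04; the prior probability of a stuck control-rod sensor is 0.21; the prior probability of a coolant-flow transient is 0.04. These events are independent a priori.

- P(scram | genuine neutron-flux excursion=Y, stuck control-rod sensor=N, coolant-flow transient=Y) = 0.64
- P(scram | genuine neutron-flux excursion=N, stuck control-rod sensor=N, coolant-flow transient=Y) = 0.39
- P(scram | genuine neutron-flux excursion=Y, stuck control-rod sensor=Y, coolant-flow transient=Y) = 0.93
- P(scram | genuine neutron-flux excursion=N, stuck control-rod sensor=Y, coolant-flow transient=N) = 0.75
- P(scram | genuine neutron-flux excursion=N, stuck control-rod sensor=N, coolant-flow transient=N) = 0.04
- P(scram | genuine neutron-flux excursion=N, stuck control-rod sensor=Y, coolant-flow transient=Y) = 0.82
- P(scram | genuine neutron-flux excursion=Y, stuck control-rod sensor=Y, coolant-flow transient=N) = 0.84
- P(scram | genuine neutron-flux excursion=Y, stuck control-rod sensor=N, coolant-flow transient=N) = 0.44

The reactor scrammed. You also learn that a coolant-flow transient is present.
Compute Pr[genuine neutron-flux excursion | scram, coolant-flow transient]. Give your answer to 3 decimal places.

P(scram | coolant-flow transient) = 0.39*0.96*0.79 + 0.82*0.96*0.21 + 0.64*0.04*0.79 + 0.93*0.04*0.21 = 0.295776 + 0.165312 + 0.020224 + 0.007812 = 0.489124
Of this, 0.028036 comes from 0.020224 + 0.007812 (the genuine neutron-flux excursion=true cases).
So P(genuine neutron-flux excursion | scram, coolant-flow transient) = 0.028036/0.489124 ≈ 0.057.

Pr[genuine neutron-flux excursion | scram, coolant-flow transient] ≈ 0.057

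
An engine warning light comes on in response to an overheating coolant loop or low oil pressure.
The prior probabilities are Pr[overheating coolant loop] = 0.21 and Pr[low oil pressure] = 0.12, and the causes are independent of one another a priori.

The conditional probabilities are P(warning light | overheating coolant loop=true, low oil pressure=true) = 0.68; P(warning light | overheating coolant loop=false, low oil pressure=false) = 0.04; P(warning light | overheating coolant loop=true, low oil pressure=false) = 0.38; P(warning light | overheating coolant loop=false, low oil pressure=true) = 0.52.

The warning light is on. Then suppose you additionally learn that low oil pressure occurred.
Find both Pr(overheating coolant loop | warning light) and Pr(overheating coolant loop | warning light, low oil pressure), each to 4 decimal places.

Pr(overheating coolant loop | warning light) ≈ 0.5312; Pr(overheating coolant loop | warning light, low oil pressure) ≈ 0.2579

Numerator (weight on configurations with overheating coolant loop): 0.070224 + 0.017136 = 0.087360
Normalizer over all consistent configurations: 0.04·0.79·0.88 + 0.52·0.79·0.12 + 0.38·0.21·0.88 + 0.68·0.21·0.12 = 0.164464
P(overheating coolant loop | warning light) = 0.087360/0.164464 ≈ 0.5312

Now condition on the additional information:
Weight on overheating coolant loop=true, given the evidence: 0.68·0.21 = 0.142800
Denominator P(warning light | low oil pressure): 0.52·0.79 + 0.68·0.21 = 0.553600
Posterior = 0.142800 / 0.553600 ≈ 0.2579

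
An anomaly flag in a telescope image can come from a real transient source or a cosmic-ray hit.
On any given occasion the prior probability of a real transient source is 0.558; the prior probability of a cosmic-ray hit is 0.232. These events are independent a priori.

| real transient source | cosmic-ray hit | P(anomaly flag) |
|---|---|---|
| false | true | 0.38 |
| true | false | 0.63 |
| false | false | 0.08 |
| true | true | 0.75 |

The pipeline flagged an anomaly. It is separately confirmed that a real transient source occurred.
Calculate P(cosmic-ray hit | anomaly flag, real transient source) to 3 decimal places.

P(anomaly flag | real transient source) = 0.63*0.768 + 0.75*0.232 = 0.483840 + 0.174000 = 0.657840
Of this, 0.174000 comes from 0.75*0.232 (the cosmic-ray hit=true cases).
Hence the posterior is 0.174000/0.657840 ≈ 0.265.

P(cosmic-ray hit | anomaly flag, real transient source) ≈ 0.265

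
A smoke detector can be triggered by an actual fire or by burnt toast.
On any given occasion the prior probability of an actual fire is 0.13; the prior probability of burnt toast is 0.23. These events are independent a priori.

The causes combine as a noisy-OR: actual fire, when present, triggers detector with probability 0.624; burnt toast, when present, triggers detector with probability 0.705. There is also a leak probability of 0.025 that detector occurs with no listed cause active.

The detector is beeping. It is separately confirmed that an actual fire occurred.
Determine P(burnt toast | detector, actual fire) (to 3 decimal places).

P(burnt toast | detector, actual fire) ≈ 0.296

Under noisy-OR, P(detector | causes) = 1 − (1−0.025)·∏(1−qᵢ) over the active causes.
Numerator (weight on configurations with burnt toast): 0.891853*0.23 = 0.205126
Normalizer over all consistent configurations: 0.6334*0.77 + 0.891853*0.23 = 0.692844
Posterior = 0.205126 / 0.692844 ≈ 0.296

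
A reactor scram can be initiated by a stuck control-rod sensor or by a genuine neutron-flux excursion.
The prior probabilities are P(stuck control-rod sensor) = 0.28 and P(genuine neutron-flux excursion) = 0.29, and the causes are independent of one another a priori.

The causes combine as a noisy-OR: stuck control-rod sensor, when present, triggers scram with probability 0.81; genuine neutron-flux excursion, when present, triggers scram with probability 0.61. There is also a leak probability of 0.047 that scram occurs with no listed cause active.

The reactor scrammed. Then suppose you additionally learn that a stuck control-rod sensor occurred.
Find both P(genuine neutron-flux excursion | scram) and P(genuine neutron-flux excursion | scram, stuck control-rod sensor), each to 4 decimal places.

P(genuine neutron-flux excursion | scram) ≈ 0.5252; P(genuine neutron-flux excursion | scram, stuck control-rod sensor) ≈ 0.3167

Under noisy-OR, P(scram | causes) = 1 − (1−0.047)·∏(1−qᵢ) over the active causes.
P(scram) = 0.047*0.72*0.71 + 0.62833*0.72*0.29 + 0.81893*0.28*0.71 + 0.929383*0.28*0.29 = 0.024026 + 0.131195 + 0.162803 + 0.075466 = 0.393490
The genuine neutron-flux excursion-present share is 0.131195 + 0.075466 = 0.206661.
Hence the posterior is 0.206661/0.393490 ≈ 0.5252.

Now also conditioning on stuck control-rod sensor=true:
Weight on genuine neutron-flux excursion=true, given the evidence: 0.929383·0.29 = 0.269521
The normalizing constant is 0.81893·0.71 + 0.929383·0.29 = 0.850961
P(genuine neutron-flux excursion | scram, stuck control-rod sensor) = 0.269521/0.850961 ≈ 0.3167
Conditioning on stuck control-rod sensor lowers the posterior on genuine neutron-flux excursion: the classic explaining-away effect in a common-effect structure.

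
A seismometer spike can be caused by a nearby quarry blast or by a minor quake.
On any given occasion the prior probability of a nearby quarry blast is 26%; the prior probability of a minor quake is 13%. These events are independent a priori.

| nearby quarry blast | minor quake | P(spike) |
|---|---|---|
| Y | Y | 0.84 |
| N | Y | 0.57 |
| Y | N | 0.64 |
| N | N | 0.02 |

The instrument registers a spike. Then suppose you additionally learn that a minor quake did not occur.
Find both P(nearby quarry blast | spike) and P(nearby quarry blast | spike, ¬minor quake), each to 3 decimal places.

P(nearby quarry blast | spike) ≈ 0.719; P(nearby quarry blast | spike, ¬minor quake) ≈ 0.918

Sum P(spike|·) weighted by the priors over the 4 (nearby quarry blast, minor quake) configurations:
  P(spike) = 0.02*0.74*0.87 + 0.57*0.74*0.13 + 0.64*0.26*0.87 + 0.84*0.26*0.13
        = 0.012876 + 0.054834 + 0.144768 + 0.028392 = 0.240870
Keeping only the nearby quarry blast-present terms gives 0.173160, so
  P(nearby quarry blast | spike) = 0.173160 / 0.240870 ≈ 0.719

Now also conditioning on minor quake≠true:
Weight on nearby quarry blast=true, given the evidence: 0.64*0.26 = 0.166400
Normalizer over all consistent configurations: 0.02*0.74 + 0.64*0.26 = 0.181200
P(nearby quarry blast | spike, ¬minor quake) = 0.166400/0.181200 ≈ 0.918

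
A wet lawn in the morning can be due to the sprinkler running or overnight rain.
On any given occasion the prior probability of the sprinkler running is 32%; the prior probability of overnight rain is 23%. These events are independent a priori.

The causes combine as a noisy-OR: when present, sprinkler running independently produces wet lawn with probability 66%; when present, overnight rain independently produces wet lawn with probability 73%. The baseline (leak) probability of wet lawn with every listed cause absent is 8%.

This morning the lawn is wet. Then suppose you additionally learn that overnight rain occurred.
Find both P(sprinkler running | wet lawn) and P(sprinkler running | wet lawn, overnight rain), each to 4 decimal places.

Under noisy-OR, P(wet lawn | causes) = 1 − (1−0.08)·∏(1−qᵢ) over the active causes.
Numerator (weight on configurations with sprinkler running): 0.169326 + 0.067384 = 0.236710
The normalizing constant is 0.08·0.68·0.77 + 0.7516·0.68·0.23 + 0.6872·0.32·0.77 + 0.915544·0.32·0.23 = 0.396148
Posterior = 0.236710 / 0.396148 ≈ 0.5975

Now also conditioning on overnight rain=true:
Sum P(wet lawn|·) weighted by the priors over both values of sprinkler running:
  P(wet lawn | overnight rain) = 0.7516×0.68 + 0.915544×0.32
        = 0.511088 + 0.292974 = 0.804062
Keeping only the sprinkler running-present terms gives 0.292974, so
  P(sprinkler running | wet lawn, overnight rain) = 0.292974 / 0.804062 ≈ 0.3644

P(sprinkler running | wet lawn) ≈ 0.5975; P(sprinkler running | wet lawn, overnight rain) ≈ 0.3644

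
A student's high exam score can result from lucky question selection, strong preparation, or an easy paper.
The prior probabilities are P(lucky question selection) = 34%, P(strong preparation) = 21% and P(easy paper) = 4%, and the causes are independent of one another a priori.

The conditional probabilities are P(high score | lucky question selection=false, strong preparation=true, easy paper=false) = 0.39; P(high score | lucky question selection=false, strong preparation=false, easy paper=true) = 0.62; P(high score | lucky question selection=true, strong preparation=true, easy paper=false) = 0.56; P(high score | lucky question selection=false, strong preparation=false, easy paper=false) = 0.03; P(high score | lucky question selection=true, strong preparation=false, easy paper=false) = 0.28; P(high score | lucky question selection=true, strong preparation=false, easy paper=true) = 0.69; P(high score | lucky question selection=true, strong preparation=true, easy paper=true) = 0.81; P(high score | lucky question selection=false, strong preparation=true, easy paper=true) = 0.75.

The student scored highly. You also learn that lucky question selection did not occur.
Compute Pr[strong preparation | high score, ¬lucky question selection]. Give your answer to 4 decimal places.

For the numerator, keep only strong preparation=true terms: 0.078624 + 0.006300 = 0.084924
Normalizer over all consistent configurations: 0.03·0.79·0.96 + 0.62·0.79·0.04 + 0.39·0.21·0.96 + 0.75·0.21·0.04 = 0.127268
P(strong preparation | high score, ¬lucky question selection) = 0.084924/0.127268 ≈ 0.6673

Pr[strong preparation | high score, ¬lucky question selection] ≈ 0.6673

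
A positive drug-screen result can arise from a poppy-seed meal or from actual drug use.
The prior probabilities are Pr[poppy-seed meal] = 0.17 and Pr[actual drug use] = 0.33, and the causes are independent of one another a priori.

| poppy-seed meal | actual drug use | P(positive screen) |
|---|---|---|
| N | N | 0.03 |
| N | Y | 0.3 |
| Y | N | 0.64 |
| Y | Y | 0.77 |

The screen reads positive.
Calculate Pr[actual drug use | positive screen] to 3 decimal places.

Pr[actual drug use | positive screen] ≈ 0.583

For the numerator, keep only actual drug use=true terms: 0.082170 + 0.043197 = 0.125367
Normalizer over all consistent configurations: 0.03*0.83*0.67 + 0.3*0.83*0.33 + 0.64*0.17*0.67 + 0.77*0.17*0.33 = 0.214946
Posterior = 0.125367 / 0.214946 ≈ 0.583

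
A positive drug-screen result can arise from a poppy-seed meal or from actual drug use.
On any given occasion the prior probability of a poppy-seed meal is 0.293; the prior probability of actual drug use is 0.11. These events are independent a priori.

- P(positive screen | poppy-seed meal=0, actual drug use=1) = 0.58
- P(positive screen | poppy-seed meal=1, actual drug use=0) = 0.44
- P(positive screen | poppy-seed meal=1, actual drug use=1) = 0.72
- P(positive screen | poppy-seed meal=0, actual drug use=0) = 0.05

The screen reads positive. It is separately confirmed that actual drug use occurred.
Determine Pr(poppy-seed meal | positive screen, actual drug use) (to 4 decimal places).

For the numerator, keep only poppy-seed meal=true terms: 0.72·0.293 = 0.210960
Normalizer over all consistent configurations: 0.58·0.707 + 0.72·0.293 = 0.621020
Posterior = 0.210960 / 0.621020 ≈ 0.3397

Pr(poppy-seed meal | positive screen, actual drug use) ≈ 0.3397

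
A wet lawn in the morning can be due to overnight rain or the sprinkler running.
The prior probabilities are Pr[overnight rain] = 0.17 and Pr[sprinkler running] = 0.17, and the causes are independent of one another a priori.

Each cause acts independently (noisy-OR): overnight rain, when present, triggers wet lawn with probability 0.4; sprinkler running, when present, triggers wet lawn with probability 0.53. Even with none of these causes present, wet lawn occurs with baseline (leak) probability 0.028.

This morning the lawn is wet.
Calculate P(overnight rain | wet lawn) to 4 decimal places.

P(overnight rain | wet lawn) ≈ 0.4541

Under noisy-OR, P(wet lawn | causes) = 1 − (1−0.028)·∏(1−qᵢ) over the active causes.
Weight on overnight rain=true, given the evidence: 0.058810 + 0.020978 = 0.079788
The normalizing constant is 0.028*0.83*0.83 + 0.54316*0.83*0.17 + 0.4168*0.17*0.83 + 0.725896*0.17*0.17 = 0.175717
Posterior = 0.079788 / 0.175717 ≈ 0.4541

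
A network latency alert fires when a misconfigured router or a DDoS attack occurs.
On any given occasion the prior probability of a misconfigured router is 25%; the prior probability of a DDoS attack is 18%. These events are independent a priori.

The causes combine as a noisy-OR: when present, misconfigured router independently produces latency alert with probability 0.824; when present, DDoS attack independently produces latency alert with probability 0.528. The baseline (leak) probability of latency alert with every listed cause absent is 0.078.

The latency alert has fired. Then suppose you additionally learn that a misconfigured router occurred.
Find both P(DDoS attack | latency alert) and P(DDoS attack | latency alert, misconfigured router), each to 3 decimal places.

P(DDoS attack | latency alert) ≈ 0.349; P(DDoS attack | latency alert, misconfigured router) ≈ 0.195

Under noisy-OR, P(latency alert | causes) = 1 − (1−0.078)·∏(1−qᵢ) over the active causes.
Enumerate the 4 (misconfigured router, DDoS attack) configurations and weight by the priors:
  P(latency alert) = 0.078·0.75·0.82 + 0.564816·0.75·0.18 + 0.837728·0.25·0.82 + 0.923408·0.25·0.18
        = 0.047970 + 0.076250 + 0.171734 + 0.041553 = 0.337507
Keeping only the DDoS attack-present terms gives 0.117803, so
  P(DDoS attack | latency alert) = 0.117803 / 0.337507 ≈ 0.349

With the extra evidence:
P(latency alert | misconfigured router) = 0.837728·0.82 + 0.923408·0.18 = 0.686937 + 0.166213 = 0.853150
Restricting to configurations with DDoS attack present: 0.923408·0.18 = 0.166213.
Hence the posterior is 0.166213/0.853150 ≈ 0.195.
Conditioning on misconfigured router lowers the posterior on DDoS attack: the classic explaining-away effect in a common-effect structure.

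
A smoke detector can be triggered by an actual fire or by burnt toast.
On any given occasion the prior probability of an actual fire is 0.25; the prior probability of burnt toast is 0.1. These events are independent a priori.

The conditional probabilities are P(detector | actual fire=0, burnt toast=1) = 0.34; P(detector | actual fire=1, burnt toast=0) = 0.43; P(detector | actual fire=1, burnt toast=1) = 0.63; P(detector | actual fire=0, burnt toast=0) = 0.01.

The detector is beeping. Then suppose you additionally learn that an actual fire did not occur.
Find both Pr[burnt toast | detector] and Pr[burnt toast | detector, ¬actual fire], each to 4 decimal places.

Pr[burnt toast | detector] ≈ 0.2850; Pr[burnt toast | detector, ¬actual fire] ≈ 0.7907

P(detector) = 0.01×0.75×0.9 + 0.34×0.75×0.1 + 0.43×0.25×0.9 + 0.63×0.25×0.1 = 0.006750 + 0.025500 + 0.096750 + 0.015750 = 0.144750
Of this, 0.041250 comes from 0.025500 + 0.015750 (the burnt toast=true cases).
P(burnt toast | detector) = 0.041250 / 0.144750 ≈ 0.2850

Now also conditioning on actual fire≠true:
For the numerator, keep only burnt toast=true terms: 0.34*0.1 = 0.034000
Denominator P(detector | ¬actual fire): 0.01*0.9 + 0.34*0.1 = 0.043000
P(burnt toast | detector, ¬actual fire) = 0.034000/0.043000 ≈ 0.7907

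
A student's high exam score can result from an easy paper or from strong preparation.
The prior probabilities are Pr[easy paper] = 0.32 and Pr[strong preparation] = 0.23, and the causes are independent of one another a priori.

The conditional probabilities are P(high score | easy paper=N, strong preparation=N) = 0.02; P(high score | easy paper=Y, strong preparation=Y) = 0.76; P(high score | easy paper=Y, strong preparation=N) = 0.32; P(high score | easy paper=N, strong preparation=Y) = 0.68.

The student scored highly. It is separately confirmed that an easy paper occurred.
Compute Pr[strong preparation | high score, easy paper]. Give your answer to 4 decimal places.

Pr[strong preparation | high score, easy paper] ≈ 0.4150

P(high score | easy paper) = 0.32·0.77 + 0.76·0.23 = 0.246400 + 0.174800 = 0.421200
Of this, 0.174800 comes from 0.76·0.23 (the strong preparation=true cases).
P(strong preparation | high score, easy paper) = 0.174800 / 0.421200 ≈ 0.4150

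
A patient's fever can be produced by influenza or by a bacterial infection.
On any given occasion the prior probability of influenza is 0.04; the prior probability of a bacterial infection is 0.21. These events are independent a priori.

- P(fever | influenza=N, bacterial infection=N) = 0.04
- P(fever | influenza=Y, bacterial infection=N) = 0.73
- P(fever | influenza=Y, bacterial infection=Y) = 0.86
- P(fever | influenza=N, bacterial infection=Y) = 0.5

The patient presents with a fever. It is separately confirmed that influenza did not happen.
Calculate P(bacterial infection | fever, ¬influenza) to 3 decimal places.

P(fever | ¬influenza) = 0.04*0.79 + 0.5*0.21 = 0.031600 + 0.105000 = 0.136600
The bacterial infection-present share is 0.5*0.21 = 0.105000.
So P(bacterial infection | fever, ¬influenza) = 0.105000/0.136600 ≈ 0.769.

P(bacterial infection | fever, ¬influenza) ≈ 0.769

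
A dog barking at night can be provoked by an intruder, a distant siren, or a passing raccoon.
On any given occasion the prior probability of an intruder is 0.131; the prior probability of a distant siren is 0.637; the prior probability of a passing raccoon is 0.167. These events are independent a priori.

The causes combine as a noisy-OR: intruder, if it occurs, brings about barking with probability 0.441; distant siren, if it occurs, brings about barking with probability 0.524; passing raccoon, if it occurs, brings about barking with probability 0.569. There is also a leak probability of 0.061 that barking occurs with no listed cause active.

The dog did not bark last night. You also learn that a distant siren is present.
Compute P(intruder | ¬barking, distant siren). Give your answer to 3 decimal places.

P(intruder | ¬barking, distant siren) ≈ 0.078

Under noisy-OR, P(barking | causes) = 1 − (1−0.061)·∏(1−qᵢ) over the active causes.
Numerator (weight on configurations with intruder): 0.027265 + 0.002356 = 0.029621
The normalizing constant is 0.446964·0.869·0.833 + 0.192641·0.869·0.167 + 0.249853·0.131·0.833 + 0.107687·0.131·0.167 = 0.381125
Posterior = 0.029621 / 0.381125 ≈ 0.078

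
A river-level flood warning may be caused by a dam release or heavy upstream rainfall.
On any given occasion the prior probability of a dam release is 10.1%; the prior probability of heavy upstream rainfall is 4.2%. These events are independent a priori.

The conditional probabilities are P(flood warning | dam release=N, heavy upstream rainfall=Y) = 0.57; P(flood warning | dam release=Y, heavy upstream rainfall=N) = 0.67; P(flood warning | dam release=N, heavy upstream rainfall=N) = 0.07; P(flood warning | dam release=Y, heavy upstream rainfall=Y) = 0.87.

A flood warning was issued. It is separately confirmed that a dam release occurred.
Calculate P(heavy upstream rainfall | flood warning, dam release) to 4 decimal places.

P(heavy upstream rainfall | flood warning, dam release) ≈ 0.0539

P(flood warning | dam release) = 0.67×0.958 + 0.87×0.042 = 0.641860 + 0.036540 = 0.678400
The heavy upstream rainfall-present share is 0.87×0.042 = 0.036540.
Hence the posterior is 0.036540/0.678400 ≈ 0.0539.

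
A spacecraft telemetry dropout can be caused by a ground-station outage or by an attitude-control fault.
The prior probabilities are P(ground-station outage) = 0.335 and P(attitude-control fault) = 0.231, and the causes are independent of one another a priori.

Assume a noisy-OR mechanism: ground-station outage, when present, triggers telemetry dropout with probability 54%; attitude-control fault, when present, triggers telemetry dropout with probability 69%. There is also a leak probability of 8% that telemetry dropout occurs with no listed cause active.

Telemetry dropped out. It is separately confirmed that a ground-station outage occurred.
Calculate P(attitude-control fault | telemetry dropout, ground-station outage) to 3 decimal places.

Under noisy-OR, P(telemetry dropout | causes) = 1 − (1−0.08)·∏(1−qᵢ) over the active causes.
Numerator (weight on configurations with attitude-control fault): 0.868808×0.231 = 0.200695
Normalizer over all consistent configurations: 0.5768×0.769 + 0.868808×0.231 = 0.644254
Posterior = 0.200695 / 0.644254 ≈ 0.312

P(attitude-control fault | telemetry dropout, ground-station outage) ≈ 0.312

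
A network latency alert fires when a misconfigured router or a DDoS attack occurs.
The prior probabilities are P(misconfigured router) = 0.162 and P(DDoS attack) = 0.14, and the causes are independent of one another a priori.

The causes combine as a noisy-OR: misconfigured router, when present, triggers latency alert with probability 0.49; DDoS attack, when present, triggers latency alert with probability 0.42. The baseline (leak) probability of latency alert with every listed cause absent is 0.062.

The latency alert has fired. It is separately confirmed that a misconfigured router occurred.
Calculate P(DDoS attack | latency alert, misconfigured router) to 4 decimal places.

P(DDoS attack | latency alert, misconfigured router) ≈ 0.1840

Under noisy-OR, P(latency alert | causes) = 1 − (1−0.062)·∏(1−qᵢ) over the active causes.
P(latency alert | misconfigured router) = 0.52162·0.86 + 0.72254·0.14 = 0.448593 + 0.101156 = 0.549749
The DDoS attack-present share is 0.72254·0.14 = 0.101156.
Hence the posterior is 0.101156/0.549749 ≈ 0.1840.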